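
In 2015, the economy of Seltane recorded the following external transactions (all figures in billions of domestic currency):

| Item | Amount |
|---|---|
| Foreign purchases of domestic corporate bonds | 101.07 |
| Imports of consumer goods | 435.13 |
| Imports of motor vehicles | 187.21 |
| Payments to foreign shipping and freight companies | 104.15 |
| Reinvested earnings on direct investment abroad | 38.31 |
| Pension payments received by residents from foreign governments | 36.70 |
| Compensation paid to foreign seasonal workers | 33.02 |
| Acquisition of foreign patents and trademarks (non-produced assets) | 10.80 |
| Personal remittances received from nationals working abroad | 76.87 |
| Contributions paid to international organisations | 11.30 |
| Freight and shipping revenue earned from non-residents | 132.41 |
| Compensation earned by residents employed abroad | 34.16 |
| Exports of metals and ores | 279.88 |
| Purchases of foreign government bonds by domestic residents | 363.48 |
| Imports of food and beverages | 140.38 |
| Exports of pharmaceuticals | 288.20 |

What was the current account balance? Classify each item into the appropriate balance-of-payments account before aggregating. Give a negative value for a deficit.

Goods: 279.88 - 187.21 + 288.20 - 435.13 - 140.38 = -194.64
Services: -104.15 + 132.41 = 28.26
Primary income: 34.16 + 38.31 - 33.02 = 39.45
Secondary income: 36.70 - 11.30 + 76.87 = 102.27
Current account = (-194.64) + 28.26 + 39.45 + 102.27 = -24.66
(Excluded from the current account — financial account: foreign purchases of domestic corporate bonds 101.07, purchases of foreign government bonds by domestic residents 363.48; capital account: acquisition of foreign patents and trademarks (non-produced assets) 10.80.)

-24.66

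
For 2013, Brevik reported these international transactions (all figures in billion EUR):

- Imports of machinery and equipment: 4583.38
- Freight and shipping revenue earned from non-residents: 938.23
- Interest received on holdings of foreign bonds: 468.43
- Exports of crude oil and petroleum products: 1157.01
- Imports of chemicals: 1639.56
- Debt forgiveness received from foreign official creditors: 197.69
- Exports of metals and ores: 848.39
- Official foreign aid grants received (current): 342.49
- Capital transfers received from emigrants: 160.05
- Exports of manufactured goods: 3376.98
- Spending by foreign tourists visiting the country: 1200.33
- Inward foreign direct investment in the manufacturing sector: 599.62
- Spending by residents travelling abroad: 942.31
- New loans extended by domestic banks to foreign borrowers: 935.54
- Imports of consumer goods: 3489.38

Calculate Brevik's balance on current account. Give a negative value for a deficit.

-2322.77

Goods: -1639.56 + 848.39 + 3376.98 + 1157.01 - 3489.38 - 4583.38 = -4329.94
Services: 1200.33 + 938.23 - 942.31 = 1196.25
Primary income: 468.43
Secondary income: 342.49
Current account = (-4329.94) + 1196.25 + 468.43 + 342.49 = -2322.77
(Excluded from the current account — capital account: debt forgiveness received from foreign official creditors 197.69, capital transfers received from emigrants 160.05; financial account: inward foreign direct investment in the manufacturing sector 599.62, new loans extended by domestic banks to foreign borrowers 935.54.)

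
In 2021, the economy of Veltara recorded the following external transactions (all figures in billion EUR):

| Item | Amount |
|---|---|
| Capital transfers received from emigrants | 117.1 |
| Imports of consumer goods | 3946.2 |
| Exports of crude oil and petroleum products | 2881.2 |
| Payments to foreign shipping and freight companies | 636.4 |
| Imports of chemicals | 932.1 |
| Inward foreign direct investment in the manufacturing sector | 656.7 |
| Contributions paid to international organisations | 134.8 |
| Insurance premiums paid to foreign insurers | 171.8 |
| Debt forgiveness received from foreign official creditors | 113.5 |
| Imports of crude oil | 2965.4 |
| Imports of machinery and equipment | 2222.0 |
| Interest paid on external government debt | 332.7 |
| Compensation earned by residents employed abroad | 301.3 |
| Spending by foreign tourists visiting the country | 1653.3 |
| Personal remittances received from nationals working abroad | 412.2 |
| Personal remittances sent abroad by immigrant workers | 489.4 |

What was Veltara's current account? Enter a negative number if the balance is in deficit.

Goods: -2222.0 - 3946.2 + 2881.2 - 932.1 - 2965.4 = -7184.5
Services: 1653.3 - 636.4 - 171.8 = 845.1
Primary income: 301.3 - 332.7 = -31.4
Secondary income: -489.4 + 412.2 - 134.8 = -212.0
Current account = (-7184.5) + 845.1 + (-31.4) + (-212.0) = -6582.8
(Excluded from the current account — capital account: capital transfers received from emigrants 117.1, debt forgiveness received from foreign official creditors 113.5; financial account: inward foreign direct investment in the manufacturing sector 656.7.)

-6582.8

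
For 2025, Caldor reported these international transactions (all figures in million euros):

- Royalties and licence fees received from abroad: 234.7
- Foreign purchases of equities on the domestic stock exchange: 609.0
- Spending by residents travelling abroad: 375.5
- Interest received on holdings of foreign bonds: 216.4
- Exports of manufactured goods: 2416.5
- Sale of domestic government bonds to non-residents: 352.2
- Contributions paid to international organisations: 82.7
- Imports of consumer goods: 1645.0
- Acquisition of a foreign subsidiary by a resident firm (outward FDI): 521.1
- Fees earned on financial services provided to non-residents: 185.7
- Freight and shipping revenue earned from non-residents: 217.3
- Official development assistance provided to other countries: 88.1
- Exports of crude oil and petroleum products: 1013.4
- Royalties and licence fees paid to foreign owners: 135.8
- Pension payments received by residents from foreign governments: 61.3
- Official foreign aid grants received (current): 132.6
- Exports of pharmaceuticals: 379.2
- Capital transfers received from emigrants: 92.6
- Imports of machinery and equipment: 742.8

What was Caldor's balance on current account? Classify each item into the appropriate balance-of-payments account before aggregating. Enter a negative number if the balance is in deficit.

Goods: -1645.0 + 1013.4 + 379.2 + 2416.5 - 742.8 = 1421.3
Services: 234.7 + 185.7 - 135.8 - 375.5 + 217.3 = 126.4
Primary income: 216.4
Secondary income: -82.7 + 132.6 - 88.1 + 61.3 = 23.1
Current account = 1421.3 + 126.4 + 216.4 + 23.1 = 1787.2
(Excluded from the current account — financial account: foreign purchases of equities on the domestic stock exchange 609.0, sale of domestic government bonds to non-residents 352.2, acquisition of a foreign subsidiary by a resident firm (outward FDI) 521.1; capital account: capital transfers received from emigrants 92.6.)

1787.2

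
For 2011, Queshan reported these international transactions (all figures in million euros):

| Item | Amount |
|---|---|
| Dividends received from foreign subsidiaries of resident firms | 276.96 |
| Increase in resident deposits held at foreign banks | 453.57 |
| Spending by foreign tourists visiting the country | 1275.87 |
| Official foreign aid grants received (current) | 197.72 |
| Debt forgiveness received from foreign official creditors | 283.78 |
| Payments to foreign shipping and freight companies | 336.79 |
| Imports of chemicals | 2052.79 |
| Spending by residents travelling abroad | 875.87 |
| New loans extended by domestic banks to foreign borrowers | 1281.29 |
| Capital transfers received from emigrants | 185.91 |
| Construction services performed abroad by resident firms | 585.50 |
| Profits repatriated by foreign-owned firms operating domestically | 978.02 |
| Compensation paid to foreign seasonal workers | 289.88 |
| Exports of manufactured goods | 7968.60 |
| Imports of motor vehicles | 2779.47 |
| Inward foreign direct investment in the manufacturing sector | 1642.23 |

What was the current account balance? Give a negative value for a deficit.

2991.83

Goods: -2779.47 - 2052.79 + 7968.60 = 3136.34
Services: -875.87 - 336.79 + 585.50 + 1275.87 = 648.71
Primary income: -289.88 + 276.96 - 978.02 = -990.94
Secondary income: 197.72
Current account = 3136.34 + 648.71 + (-990.94) + 197.72 = 2991.83
(Excluded from the current account — financial account: increase in resident deposits held at foreign banks 453.57, new loans extended by domestic banks to foreign borrowers 1281.29, inward foreign direct investment in the manufacturing sector 1642.23; capital account: debt forgiveness received from foreign official creditors 283.78, capital transfers received from emigrants 185.91.)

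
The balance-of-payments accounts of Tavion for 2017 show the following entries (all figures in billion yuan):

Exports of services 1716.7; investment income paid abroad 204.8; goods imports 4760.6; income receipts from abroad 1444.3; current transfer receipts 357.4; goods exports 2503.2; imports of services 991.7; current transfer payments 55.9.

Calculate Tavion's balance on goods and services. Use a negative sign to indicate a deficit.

-1532.4

Goods balance = 2503.2 - 4760.6 = -2257.4
Services balance = 1716.7 - 991.7 = 725.0
Trade balance (goods + services) = -2257.4 + 725.0 = -1532.4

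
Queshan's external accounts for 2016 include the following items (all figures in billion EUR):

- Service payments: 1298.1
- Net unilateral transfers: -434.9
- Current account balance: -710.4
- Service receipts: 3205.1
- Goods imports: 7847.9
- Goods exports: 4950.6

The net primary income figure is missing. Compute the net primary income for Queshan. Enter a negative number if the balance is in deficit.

Current account = goods balance + services balance + net primary income + net secondary income
Sum of the known components = -1425.2
Net primary income = CA - (known components) = -710.4 - (-1425.2) = 714.8

714.8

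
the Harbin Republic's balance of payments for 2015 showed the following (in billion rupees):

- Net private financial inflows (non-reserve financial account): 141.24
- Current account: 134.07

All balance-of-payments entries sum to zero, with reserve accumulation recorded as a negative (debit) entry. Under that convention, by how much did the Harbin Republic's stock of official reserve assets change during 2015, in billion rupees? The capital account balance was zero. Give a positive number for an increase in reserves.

275.31

Official reserve transactions balance = -(134.07 + 141.24) = -275.31
An accumulation of reserves is recorded as a debit (negative entry), so the change in the stock of reserves is the negative of that balance.
Change in official reserves = -(-275.31) = 275.31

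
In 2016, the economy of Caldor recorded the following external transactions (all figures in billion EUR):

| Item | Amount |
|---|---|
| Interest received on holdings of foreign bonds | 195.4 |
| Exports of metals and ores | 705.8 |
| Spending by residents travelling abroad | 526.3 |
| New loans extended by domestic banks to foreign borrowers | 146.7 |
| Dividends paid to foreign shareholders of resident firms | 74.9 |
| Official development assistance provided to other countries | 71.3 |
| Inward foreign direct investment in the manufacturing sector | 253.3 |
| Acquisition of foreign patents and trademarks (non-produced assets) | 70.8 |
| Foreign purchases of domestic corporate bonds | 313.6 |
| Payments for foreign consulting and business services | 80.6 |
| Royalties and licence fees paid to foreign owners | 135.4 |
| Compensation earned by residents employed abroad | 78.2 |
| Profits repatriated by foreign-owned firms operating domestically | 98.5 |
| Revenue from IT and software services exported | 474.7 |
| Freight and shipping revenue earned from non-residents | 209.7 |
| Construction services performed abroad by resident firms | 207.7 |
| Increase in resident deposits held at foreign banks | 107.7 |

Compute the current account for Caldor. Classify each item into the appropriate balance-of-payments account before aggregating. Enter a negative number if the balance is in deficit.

Goods: 705.8
Services: -80.6 + 474.7 - 135.4 + 207.7 + 209.7 - 526.3 = 149.8
Primary income: -98.5 + 78.2 + 195.4 - 74.9 = 100.2
Secondary income: -71.3
Current account = 705.8 + 149.8 + 100.2 + (-71.3) = 884.5
(Excluded from the current account — financial account: new loans extended by domestic banks to foreign borrowers 146.7, inward foreign direct investment in the manufacturing sector 253.3, foreign purchases of domestic corporate bonds 313.6, increase in resident deposits held at foreign banks 107.7; capital account: acquisition of foreign patents and trademarks (non-produced assets) 70.8.)

884.5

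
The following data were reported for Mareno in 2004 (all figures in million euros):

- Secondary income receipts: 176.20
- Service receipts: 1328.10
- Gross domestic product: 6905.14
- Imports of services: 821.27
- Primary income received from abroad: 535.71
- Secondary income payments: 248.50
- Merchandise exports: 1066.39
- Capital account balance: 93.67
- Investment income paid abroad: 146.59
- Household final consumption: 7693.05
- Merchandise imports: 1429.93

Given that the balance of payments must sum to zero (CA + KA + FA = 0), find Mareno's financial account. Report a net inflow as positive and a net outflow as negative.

Goods balance = 1066.39 - 1429.93 = -363.54
Services balance = 1328.10 - 821.27 = 506.83
Trade balance (goods + services) = -363.54 + 506.83 = 143.29
Net primary income = 535.71 - 146.59 = 389.12
Net secondary income = 176.20 - 248.50 = -72.30
Current account = 143.29 + 389.12 + (-72.30) = 460.11
Financial account = -(460.11 + 93.67) = -553.78

-553.78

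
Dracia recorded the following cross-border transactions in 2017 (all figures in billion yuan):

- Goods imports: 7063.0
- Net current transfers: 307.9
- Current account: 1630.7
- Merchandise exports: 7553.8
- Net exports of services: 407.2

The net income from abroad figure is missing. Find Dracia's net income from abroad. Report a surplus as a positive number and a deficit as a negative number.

424.8

Current account = goods balance + services balance + net primary income + net secondary income
Sum of the known components = 1205.9
Net income from abroad = CA - (known components) = 1630.7 - 1205.9 = 424.8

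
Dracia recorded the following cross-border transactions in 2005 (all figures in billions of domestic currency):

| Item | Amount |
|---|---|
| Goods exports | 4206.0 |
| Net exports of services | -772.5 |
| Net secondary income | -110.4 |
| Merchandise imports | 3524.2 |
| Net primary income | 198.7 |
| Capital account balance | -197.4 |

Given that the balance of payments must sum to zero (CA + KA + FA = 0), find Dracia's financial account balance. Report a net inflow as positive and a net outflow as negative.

199.8

Goods balance = 4206.0 - 3524.2 = 681.8
Services balance = -772.5
Trade balance (goods + services) = 681.8 + (-772.5) = -90.7
Net primary income = 198.7
Net secondary income = -110.4
Current account = -90.7 + 198.7 + (-110.4) = -2.4
Financial account = -(-2.4 + (-197.4)) = 199.8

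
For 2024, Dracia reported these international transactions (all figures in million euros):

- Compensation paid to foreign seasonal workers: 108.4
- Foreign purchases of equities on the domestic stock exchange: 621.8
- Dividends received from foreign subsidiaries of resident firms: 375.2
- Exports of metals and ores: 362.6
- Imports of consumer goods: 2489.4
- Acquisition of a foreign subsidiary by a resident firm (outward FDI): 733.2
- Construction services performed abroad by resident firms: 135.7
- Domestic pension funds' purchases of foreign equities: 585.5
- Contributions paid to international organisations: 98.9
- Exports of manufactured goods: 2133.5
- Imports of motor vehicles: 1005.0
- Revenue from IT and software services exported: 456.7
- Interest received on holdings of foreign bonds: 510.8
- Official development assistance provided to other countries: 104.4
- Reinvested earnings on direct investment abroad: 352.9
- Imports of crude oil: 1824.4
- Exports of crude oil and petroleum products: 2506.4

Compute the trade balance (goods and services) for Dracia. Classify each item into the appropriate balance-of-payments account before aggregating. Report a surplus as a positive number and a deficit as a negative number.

276.1

Goods: 362.6 - 1005.0 + 2506.4 - 1824.4 - 2489.4 + 2133.5 = -316.3
Services: 456.7 + 135.7 = 592.4
Trade balance = -316.3 + 592.4 = 276.1
(Excluded from the trade balance — primary income: compensation paid to foreign seasonal workers 108.4, dividends received from foreign subsidiaries of resident firms 375.2, interest received on holdings of foreign bonds 510.8, reinvested earnings on direct investment abroad 352.9; financial account: foreign purchases of equities on the domestic stock exchange 621.8, acquisition of a foreign subsidiary by a resident firm (outward FDI) 733.2, domestic pension funds' purchases of foreign equities 585.5; secondary income: contributions paid to international organisations 98.9, official development assistance provided to other countries 104.4.)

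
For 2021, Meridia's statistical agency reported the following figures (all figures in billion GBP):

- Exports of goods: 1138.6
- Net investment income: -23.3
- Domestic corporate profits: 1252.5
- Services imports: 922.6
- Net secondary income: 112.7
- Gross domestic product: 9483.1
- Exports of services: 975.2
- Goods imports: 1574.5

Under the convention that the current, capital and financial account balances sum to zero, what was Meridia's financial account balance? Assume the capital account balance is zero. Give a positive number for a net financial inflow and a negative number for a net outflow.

293.9

Goods balance = 1138.6 - 1574.5 = -435.9
Services balance = 975.2 - 922.6 = 52.6
Trade balance (goods + services) = -435.9 + 52.6 = -383.3
Net primary income = -23.3
Net secondary income = 112.7
Current account = -383.3 + (-23.3) + 112.7 = -293.9
Financial account = -(-293.9) = 293.9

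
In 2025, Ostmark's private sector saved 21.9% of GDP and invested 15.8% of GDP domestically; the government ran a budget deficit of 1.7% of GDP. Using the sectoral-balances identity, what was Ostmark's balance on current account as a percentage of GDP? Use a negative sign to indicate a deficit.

4.4

By the sectoral-balances identity, CA = (S_private - I) + (T - G).
Private balance = 21.9 - 15.8 = 6.1
Government balance (T - G) = -1.7
CA = 6.1 + (-1.7) = 4.4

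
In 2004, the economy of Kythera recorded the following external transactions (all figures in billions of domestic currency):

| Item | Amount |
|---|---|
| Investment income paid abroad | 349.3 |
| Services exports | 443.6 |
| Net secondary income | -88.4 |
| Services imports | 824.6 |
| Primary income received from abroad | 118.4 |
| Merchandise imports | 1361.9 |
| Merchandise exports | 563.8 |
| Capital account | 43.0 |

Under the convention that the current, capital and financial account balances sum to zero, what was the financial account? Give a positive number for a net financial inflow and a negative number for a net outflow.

1455.4

Goods balance = 563.8 - 1361.9 = -798.1
Services balance = 443.6 - 824.6 = -381.0
Trade balance (goods + services) = -798.1 + (-381.0) = -1179.1
Net primary income = 118.4 - 349.3 = -230.9
Net secondary income = -88.4
Current account = -1179.1 + (-230.9) + (-88.4) = -1498.4
Financial account = -(-1498.4 + 43.0) = 1455.4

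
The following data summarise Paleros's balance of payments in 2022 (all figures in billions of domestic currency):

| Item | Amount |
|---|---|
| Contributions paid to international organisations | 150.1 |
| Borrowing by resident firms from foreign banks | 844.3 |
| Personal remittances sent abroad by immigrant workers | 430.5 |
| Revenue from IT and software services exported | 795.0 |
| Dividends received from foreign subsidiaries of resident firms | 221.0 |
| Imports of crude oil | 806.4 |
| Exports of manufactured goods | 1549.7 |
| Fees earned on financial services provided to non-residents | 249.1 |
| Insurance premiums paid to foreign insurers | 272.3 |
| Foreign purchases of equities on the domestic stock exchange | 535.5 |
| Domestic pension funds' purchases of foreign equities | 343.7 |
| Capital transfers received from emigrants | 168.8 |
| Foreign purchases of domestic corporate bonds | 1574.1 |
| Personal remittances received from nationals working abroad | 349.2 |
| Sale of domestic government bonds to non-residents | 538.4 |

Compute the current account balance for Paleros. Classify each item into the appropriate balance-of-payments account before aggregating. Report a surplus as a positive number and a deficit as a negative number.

Goods: -806.4 + 1549.7 = 743.3
Services: -272.3 + 795.0 + 249.1 = 771.8
Primary income: 221.0
Secondary income: -150.1 - 430.5 + 349.2 = -231.4
Current account = 743.3 + 771.8 + 221.0 + (-231.4) = 1504.7
(Excluded from the current account — financial account: borrowing by resident firms from foreign banks 844.3, foreign purchases of equities on the domestic stock exchange 535.5, domestic pension funds' purchases of foreign equities 343.7, foreign purchases of domestic corporate bonds 1574.1, sale of domestic government bonds to non-residents 538.4; capital account: capital transfers received from emigrants 168.8.)

1504.7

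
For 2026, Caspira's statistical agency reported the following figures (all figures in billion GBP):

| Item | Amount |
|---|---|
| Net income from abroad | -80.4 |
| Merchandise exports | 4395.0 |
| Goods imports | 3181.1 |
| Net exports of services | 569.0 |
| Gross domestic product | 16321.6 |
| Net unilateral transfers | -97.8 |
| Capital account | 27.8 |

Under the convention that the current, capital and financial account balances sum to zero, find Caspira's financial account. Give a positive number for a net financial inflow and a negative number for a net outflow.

-1632.5

Goods balance = 4395.0 - 3181.1 = 1213.9
Services balance = 569.0
Trade balance (goods + services) = 1213.9 + 569.0 = 1782.9
Net primary income = -80.4
Net secondary income = -97.8
Current account = 1782.9 + (-80.4) + (-97.8) = 1604.7
Financial account = -(1604.7 + 27.8) = -1632.5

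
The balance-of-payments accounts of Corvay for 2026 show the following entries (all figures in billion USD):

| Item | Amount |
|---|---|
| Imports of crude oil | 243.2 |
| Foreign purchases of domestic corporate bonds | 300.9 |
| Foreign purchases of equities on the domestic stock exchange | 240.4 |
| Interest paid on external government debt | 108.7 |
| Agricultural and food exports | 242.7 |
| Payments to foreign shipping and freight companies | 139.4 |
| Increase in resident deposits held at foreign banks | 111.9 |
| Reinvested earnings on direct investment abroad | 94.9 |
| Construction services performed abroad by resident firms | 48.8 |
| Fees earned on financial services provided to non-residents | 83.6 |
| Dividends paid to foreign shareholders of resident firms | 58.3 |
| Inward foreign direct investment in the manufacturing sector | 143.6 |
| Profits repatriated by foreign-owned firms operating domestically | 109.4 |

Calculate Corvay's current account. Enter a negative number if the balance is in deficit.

Goods: 242.7 - 243.2 = -0.5
Services: -139.4 + 83.6 + 48.8 = -7.0
Primary income: -58.3 - 108.7 + 94.9 - 109.4 = -181.5
Current account = (-0.5) + (-7.0) + (-181.5) = -189.0
(Excluded from the current account — financial account: foreign purchases of domestic corporate bonds 300.9, foreign purchases of equities on the domestic stock exchange 240.4, increase in resident deposits held at foreign banks 111.9, inward foreign direct investment in the manufacturing sector 143.6.)

-189.0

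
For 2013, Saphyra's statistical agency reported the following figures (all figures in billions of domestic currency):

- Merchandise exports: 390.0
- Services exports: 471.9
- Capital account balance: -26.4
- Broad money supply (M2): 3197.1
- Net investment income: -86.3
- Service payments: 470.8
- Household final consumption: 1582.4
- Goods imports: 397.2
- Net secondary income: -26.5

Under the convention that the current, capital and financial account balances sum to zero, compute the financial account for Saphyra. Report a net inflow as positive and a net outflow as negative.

Goods balance = 390.0 - 397.2 = -7.2
Services balance = 471.9 - 470.8 = 1.1
Trade balance (goods + services) = -7.2 + 1.1 = -6.1
Net primary income = -86.3
Net secondary income = -26.5
Current account = -6.1 + (-86.3) + (-26.5) = -118.9
Financial account = -(-118.9 + (-26.4)) = 145.3

145.3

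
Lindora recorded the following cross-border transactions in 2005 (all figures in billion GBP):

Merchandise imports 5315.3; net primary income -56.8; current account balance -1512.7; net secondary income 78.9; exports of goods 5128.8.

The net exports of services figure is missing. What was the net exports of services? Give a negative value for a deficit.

-1348.3

Current account = goods balance + services balance + net primary income + net secondary income
Sum of the known components = -164.4
Net exports of services = CA - (known components) = -1512.7 - (-164.4) = -1348.3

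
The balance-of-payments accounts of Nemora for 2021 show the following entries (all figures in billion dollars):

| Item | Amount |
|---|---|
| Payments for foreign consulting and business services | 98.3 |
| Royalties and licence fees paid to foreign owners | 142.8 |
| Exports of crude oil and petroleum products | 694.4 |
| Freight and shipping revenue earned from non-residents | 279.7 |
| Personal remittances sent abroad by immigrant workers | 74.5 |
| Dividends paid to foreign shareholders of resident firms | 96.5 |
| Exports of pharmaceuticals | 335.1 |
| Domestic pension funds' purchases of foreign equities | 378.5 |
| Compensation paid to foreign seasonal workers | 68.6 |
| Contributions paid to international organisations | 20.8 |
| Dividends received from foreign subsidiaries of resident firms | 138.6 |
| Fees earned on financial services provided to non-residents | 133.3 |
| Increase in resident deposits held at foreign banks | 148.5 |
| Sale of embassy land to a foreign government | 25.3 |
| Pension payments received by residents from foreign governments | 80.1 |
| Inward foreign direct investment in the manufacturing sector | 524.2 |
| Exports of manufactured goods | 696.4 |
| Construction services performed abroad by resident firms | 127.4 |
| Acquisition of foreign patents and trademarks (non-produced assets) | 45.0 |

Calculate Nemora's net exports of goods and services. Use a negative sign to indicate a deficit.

2025.2

Goods: 696.4 + 694.4 + 335.1 = 1725.9
Services: 127.4 + 133.3 - 98.3 + 279.7 - 142.8 = 299.3
Trade balance = 1725.9 + 299.3 = 2025.2
(Excluded from the trade balance — secondary income: personal remittances sent abroad by immigrant workers 74.5, contributions paid to international organisations 20.8, pension payments received by residents from foreign governments 80.1; primary income: dividends paid to foreign shareholders of resident firms 96.5, compensation paid to foreign seasonal workers 68.6, dividends received from foreign subsidiaries of resident firms 138.6; financial account: domestic pension funds' purchases of foreign equities 378.5, increase in resident deposits held at foreign banks 148.5, inward foreign direct investment in the manufacturing sector 524.2; capital account: sale of embassy land to a foreign government 25.3, acquisition of foreign patents and trademarks (non-produced assets) 45.0.)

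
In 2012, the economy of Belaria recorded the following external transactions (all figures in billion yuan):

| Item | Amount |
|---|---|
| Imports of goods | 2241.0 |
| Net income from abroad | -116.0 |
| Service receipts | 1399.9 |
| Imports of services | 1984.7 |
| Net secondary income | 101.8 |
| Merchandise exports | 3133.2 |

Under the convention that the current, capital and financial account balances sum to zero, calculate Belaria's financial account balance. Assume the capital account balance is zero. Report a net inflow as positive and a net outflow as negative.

Goods balance = 3133.2 - 2241.0 = 892.2
Services balance = 1399.9 - 1984.7 = -584.8
Trade balance (goods + services) = 892.2 + (-584.8) = 307.4
Net primary income = -116.0
Net secondary income = 101.8
Current account = 307.4 + (-116.0) + 101.8 = 293.2
Financial account = -(293.2) = -293.2

-293.2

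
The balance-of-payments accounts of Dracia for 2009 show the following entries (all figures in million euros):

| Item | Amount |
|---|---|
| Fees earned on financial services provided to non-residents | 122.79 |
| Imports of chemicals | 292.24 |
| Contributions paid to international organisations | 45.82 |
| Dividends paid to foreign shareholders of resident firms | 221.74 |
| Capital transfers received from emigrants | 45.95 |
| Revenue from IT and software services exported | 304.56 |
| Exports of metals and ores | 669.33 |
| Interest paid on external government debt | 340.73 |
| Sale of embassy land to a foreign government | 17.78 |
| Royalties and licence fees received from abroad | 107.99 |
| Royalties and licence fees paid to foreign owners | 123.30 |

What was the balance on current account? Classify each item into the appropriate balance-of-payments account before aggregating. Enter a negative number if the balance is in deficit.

Goods: 669.33 - 292.24 = 377.09
Services: 304.56 - 123.30 + 107.99 + 122.79 = 412.04
Primary income: -221.74 - 340.73 = -562.47
Secondary income: -45.82
Current account = 377.09 + 412.04 + (-562.47) + (-45.82) = 180.84
(Excluded from the current account — capital account: capital transfers received from emigrants 45.95, sale of embassy land to a foreign government 17.78.)

180.84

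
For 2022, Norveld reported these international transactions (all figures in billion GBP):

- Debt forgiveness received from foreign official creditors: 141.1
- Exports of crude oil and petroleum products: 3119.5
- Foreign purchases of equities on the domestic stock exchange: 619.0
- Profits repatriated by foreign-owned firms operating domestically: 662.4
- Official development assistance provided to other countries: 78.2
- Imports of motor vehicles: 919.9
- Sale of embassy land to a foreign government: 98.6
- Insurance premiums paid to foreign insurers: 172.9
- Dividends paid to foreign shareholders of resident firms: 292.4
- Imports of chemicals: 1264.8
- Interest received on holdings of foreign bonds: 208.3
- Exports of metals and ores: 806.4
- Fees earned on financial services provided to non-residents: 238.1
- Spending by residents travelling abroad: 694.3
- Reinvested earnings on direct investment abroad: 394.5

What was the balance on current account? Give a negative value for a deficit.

681.9

Goods: 806.4 + 3119.5 - 919.9 - 1264.8 = 1741.2
Services: -694.3 - 172.9 + 238.1 = -629.1
Primary income: -292.4 - 662.4 + 394.5 + 208.3 = -352.0
Secondary income: -78.2
Current account = 1741.2 + (-629.1) + (-352.0) + (-78.2) = 681.9
(Excluded from the current account — capital account: debt forgiveness received from foreign official creditors 141.1, sale of embassy land to a foreign government 98.6; financial account: foreign purchases of equities on the domestic stock exchange 619.0.)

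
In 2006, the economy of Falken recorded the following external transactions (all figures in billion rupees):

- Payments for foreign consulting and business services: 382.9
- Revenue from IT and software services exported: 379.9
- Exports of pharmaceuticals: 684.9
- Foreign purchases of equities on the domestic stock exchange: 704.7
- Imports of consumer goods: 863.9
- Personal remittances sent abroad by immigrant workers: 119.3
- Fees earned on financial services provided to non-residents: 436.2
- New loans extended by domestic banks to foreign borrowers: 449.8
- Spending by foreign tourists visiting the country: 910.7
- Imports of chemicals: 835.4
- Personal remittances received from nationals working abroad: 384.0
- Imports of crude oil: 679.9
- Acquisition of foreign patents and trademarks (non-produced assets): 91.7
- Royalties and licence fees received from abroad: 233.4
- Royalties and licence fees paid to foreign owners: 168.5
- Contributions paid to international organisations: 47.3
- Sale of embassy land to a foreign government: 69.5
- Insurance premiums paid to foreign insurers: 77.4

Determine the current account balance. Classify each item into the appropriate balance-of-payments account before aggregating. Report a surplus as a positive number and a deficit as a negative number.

-145.5

Goods: 684.9 - 863.9 - 679.9 - 835.4 = -1694.3
Services: -77.4 + 436.2 - 168.5 + 379.9 + 910.7 + 233.4 - 382.9 = 1331.4
Secondary income: -119.3 + 384.0 - 47.3 = 217.4
Current account = (-1694.3) + 1331.4 + 217.4 = -145.5
(Excluded from the current account — financial account: foreign purchases of equities on the domestic stock exchange 704.7, new loans extended by domestic banks to foreign borrowers 449.8; capital account: acquisition of foreign patents and trademarks (non-produced assets) 91.7, sale of embassy land to a foreign government 69.5.)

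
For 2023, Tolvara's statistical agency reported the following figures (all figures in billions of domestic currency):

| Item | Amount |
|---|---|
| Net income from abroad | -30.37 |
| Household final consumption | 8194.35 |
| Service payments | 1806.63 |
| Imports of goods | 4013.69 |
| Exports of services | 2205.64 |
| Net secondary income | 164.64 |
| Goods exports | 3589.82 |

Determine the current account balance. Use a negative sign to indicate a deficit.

109.41

Goods balance = 3589.82 - 4013.69 = -423.87
Services balance = 2205.64 - 1806.63 = 399.01
Trade balance (goods + services) = -423.87 + 399.01 = -24.86
Net primary income = -30.37
Net secondary income = 164.64
Current account = -24.86 + (-30.37) + 164.64 = 109.41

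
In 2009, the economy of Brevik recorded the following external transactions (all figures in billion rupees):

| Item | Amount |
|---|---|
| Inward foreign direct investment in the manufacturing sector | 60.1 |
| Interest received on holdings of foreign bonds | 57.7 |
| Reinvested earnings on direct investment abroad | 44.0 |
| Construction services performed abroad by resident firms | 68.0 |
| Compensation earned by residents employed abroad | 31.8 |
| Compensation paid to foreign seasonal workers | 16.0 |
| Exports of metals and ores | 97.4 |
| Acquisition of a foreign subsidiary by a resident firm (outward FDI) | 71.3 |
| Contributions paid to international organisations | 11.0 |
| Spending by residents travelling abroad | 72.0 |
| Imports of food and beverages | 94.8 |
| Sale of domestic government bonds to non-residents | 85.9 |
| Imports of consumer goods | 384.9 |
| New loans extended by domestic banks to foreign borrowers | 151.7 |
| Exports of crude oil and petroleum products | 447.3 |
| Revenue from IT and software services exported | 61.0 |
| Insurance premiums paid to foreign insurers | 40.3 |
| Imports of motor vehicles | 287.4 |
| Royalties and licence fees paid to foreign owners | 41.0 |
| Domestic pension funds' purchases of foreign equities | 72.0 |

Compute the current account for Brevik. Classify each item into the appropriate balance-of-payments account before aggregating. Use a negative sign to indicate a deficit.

Goods: 97.4 + 447.3 - 384.9 - 94.8 - 287.4 = -222.4
Services: -72.0 + 61.0 + 68.0 - 40.3 - 41.0 = -24.3
Primary income: 57.7 - 16.0 + 31.8 + 44.0 = 117.5
Secondary income: -11.0
Current account = (-222.4) + (-24.3) + 117.5 + (-11.0) = -140.2
(Excluded from the current account — financial account: inward foreign direct investment in the manufacturing sector 60.1, acquisition of a foreign subsidiary by a resident firm (outward FDI) 71.3, sale of domestic government bonds to non-residents 85.9, new loans extended by domestic banks to foreign borrowers 151.7, domestic pension funds' purchases of foreign equities 72.0.)

-140.2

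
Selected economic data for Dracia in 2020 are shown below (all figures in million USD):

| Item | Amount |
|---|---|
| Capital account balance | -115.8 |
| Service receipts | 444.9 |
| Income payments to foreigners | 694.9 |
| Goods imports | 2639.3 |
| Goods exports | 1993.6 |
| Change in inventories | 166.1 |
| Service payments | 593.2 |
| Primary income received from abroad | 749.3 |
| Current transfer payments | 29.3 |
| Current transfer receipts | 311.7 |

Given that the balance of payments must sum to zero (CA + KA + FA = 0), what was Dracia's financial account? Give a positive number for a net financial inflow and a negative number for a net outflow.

Goods balance = 1993.6 - 2639.3 = -645.7
Services balance = 444.9 - 593.2 = -148.3
Trade balance (goods + services) = -645.7 + (-148.3) = -794.0
Net primary income = 749.3 - 694.9 = 54.4
Net secondary income = 311.7 - 29.3 = 282.4
Current account = -794.0 + 54.4 + 282.4 = -457.2
Financial account = -(-457.2 + (-115.8)) = 573.0

573.0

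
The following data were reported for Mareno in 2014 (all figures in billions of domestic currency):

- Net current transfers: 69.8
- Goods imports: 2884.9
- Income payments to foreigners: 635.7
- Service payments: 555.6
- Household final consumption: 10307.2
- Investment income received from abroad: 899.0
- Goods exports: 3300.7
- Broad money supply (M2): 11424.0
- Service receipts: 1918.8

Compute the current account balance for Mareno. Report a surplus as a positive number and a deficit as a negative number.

2112.1

Goods balance = 3300.7 - 2884.9 = 415.8
Services balance = 1918.8 - 555.6 = 1363.2
Trade balance (goods + services) = 415.8 + 1363.2 = 1779.0
Net primary income = 899.0 - 635.7 = 263.3
Net secondary income = 69.8
Current account = 1779.0 + 263.3 + 69.8 = 2112.1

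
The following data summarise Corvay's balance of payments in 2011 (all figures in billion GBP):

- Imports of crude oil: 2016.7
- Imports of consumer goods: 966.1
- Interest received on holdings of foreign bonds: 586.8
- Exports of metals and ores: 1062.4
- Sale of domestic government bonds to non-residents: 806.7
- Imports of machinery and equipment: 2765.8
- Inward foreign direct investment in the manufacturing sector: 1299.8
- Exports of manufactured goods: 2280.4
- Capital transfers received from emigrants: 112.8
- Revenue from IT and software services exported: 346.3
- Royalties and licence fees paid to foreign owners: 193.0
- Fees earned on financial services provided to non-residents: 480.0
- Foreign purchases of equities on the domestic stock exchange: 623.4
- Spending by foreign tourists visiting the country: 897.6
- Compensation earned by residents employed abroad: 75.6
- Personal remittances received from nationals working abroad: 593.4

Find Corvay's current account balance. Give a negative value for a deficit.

380.9

Goods: 1062.4 + 2280.4 - 2016.7 - 966.1 - 2765.8 = -2405.8
Services: 897.6 + 480.0 + 346.3 - 193.0 = 1530.9
Primary income: 75.6 + 586.8 = 662.4
Secondary income: 593.4
Current account = (-2405.8) + 1530.9 + 662.4 + 593.4 = 380.9
(Excluded from the current account — financial account: sale of domestic government bonds to non-residents 806.7, inward foreign direct investment in the manufacturing sector 1299.8, foreign purchases of equities on the domestic stock exchange 623.4; capital account: capital transfers received from emigrants 112.8.)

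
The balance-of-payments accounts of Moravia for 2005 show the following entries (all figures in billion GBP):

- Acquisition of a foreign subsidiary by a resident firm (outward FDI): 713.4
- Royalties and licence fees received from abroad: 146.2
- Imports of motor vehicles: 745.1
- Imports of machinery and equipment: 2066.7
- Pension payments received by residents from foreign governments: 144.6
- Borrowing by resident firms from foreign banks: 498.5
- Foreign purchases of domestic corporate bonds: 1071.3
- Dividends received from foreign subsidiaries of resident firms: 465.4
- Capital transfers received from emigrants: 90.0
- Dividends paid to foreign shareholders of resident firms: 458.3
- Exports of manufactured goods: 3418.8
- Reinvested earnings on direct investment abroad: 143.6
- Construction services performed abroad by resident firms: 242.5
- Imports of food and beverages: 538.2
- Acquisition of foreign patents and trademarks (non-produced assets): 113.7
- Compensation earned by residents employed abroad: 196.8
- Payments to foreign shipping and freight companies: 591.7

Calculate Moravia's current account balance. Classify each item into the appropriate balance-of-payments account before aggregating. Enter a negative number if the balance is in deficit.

357.9

Goods: -538.2 - 2066.7 + 3418.8 - 745.1 = 68.8
Services: 146.2 + 242.5 - 591.7 = -203.0
Primary income: 465.4 + 196.8 + 143.6 - 458.3 = 347.5
Secondary income: 144.6
Current account = 68.8 + (-203.0) + 347.5 + 144.6 = 357.9
(Excluded from the current account — financial account: acquisition of a foreign subsidiary by a resident firm (outward FDI) 713.4, borrowing by resident firms from foreign banks 498.5, foreign purchases of domestic corporate bonds 1071.3; capital account: capital transfers received from emigrants 90.0, acquisition of foreign patents and trademarks (non-produced assets) 113.7.)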